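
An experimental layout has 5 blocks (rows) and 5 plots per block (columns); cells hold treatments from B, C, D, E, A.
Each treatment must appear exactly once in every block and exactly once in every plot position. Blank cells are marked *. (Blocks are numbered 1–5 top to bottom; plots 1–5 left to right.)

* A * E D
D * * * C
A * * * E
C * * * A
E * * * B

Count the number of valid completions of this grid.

6

Block 1, plot 1: eliminating its block and plot leaves {B}.
Block 1, plot 3: eliminating its block and plot leaves {B, C}.
Block 2, plot 2: eliminating its block and plot leaves {B, E}.
Block 2, plot 3: eliminating its block and plot leaves {B, E, A}.
Block 2, plot 4: eliminating its block and plot leaves {B, A}.
Block 3, plot 2: eliminating its block and plot leaves {B, C, D}.
Block 3, plot 3: eliminating its block and plot leaves {B, C, D}.
Block 3, plot 4: eliminating its block and plot leaves {B, C, D}.
Block 4, plot 2: eliminating its block and plot leaves {B, D, E}.
Block 4, plot 3: eliminating its block and plot leaves {B, D, E}.
Block 4, plot 4: eliminating its block and plot leaves {B, D}.
Block 5, plot 2: eliminating its block and plot leaves {C, D}.
Block 5, plot 3: eliminating its block and plot leaves {C, D, A}.
Block 5, plot 4: eliminating its block and plot leaves {C, D, A}.
Enumerating the assignments across these blanks that avoid any block or plot repeat gives 6 completions.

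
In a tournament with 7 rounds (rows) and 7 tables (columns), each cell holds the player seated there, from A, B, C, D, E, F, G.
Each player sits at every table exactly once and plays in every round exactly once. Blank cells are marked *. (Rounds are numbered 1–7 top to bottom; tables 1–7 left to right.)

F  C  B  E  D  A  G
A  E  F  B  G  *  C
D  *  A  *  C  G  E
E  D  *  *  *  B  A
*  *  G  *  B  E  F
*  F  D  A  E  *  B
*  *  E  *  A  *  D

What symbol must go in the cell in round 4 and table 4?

G

Round 2, table 6: round 2 has {A, B, C, E, F, G} and table 6 has {A, B, E, G}, leaving only D.
Round 3, table 2: round 3 has {A, C, D, E, G} and table 2 has {C, D, E, F}, leaving only B.
Round 3, table 4: round 3 has {A, B, C, D, E, G} and table 4 has {A, B, E}, leaving only F.
Round 4, table 3: round 4 has {A, B, D, E} and table 3 has {A, B, D, E, F, G}, leaving only C.
Round 4 already has {A, B, C, D, E} and table 4 already has {A, B, E, F}, so round 4, table 4 must be G.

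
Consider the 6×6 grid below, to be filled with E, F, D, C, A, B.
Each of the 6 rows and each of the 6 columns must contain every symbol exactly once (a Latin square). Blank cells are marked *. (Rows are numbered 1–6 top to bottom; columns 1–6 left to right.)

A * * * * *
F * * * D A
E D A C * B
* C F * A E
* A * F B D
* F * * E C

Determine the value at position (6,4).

A

Row 1, column 6: row 1 has {A} and column 6 has {E, D, C, A, B}, leaving only F.
Row 1, column 5: row 1 has {F, A} and column 5 has {E, D, A, B}, leaving only C.
Row 3, column 5: row 3 has {E, D, C, A, B} and column 5 has {E, D, C, A, B}, leaving only F.
Row 5, column 1: row 5 has {F, D, A, B} and column 1 has {E, F, A}, leaving only C.
Row 5, column 3: row 5 has {F, D, C, A, B} and column 3 has {F, A}, leaving only E.
Row 6, column 4 is narrowed to {D, A, B}.
If it were D, then row 2, column 4 would be left with no valid symbol.
If it were B, then row 4, column 4 would be left with no valid symbol.
So row 6, column 4 must be A.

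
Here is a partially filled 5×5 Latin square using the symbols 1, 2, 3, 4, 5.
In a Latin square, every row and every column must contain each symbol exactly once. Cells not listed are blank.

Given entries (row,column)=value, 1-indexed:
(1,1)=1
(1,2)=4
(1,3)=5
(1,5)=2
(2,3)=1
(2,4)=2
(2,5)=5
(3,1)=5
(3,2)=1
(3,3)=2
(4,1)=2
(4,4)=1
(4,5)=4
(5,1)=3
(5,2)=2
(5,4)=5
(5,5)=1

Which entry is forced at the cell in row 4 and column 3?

Row 4 already has {1, 2, 4} and column 3 already has {1, 2, 5}, so row 4, column 3 must be 3.

3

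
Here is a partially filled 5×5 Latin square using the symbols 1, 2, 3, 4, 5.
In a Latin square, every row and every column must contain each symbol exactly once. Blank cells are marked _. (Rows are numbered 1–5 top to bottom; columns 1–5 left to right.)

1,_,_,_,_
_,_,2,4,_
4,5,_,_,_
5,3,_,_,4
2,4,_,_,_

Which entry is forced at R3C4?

1

Row 1, column 2: row 1 has {1} and column 2 has {3, 4, 5}, leaving only 2.
Row 2, column 1: row 2 has {2, 4} and column 1 has {1, 2, 4, 5}, leaving only 3.
Row 2, column 2: row 2 has {2, 3, 4} and column 2 has {2, 3, 4, 5}, leaving only 1.
Row 2, column 5: row 2 has {1, 2, 3, 4} and column 5 has {4}, leaving only 5.
Row 1, column 5: row 1 has {1, 2} and column 5 has {4, 5}, leaving only 3.
Row 1, column 4: row 1 has {1, 2, 3} and column 4 has {4}, leaving only 5.
Row 1, column 3: row 1 has {1, 2, 3, 5} and column 3 has {2}, leaving only 4.
Row 4, column 3: row 4 has {3, 4, 5} and column 3 has {2, 4}, leaving only 1.
Row 3, column 3: row 3 has {4, 5} and column 3 has {1, 2, 4}, leaving only 3.
Row 4, column 4: row 4 has {1, 3, 4, 5} and column 4 has {4, 5}, leaving only 2.
Row 3 already has {3, 4, 5} and column 4 already has {2, 4, 5}, so row 3, column 4 must be 1.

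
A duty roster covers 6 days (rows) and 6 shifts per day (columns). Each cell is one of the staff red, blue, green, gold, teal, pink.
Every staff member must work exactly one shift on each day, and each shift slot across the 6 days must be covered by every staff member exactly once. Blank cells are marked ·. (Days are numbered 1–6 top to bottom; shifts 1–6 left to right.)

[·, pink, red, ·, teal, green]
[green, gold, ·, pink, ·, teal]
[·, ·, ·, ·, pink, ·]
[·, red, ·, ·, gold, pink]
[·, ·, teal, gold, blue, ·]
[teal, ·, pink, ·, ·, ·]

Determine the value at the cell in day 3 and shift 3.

gold

Day 1, shift 4: day 1 has {red, green, teal, pink} and shift 4 has {gold, pink}, leaving only blue.
Day 1, shift 1: day 1 has {red, blue, green, teal, pink} and shift 1 has {green, teal}, leaving only gold.
Day 2, shift 3: day 2 has {green, gold, teal, pink} and shift 3 has {red, teal, pink}, leaving only blue.
Day 2, shift 5: day 2 has {blue, green, gold, teal, pink} and shift 5 has {blue, gold, teal, pink}, leaving only red.
Day 4, shift 1: day 4 has {red, gold, pink} and shift 1 has {green, gold, teal}, leaving only blue.
Day 3, shift 1: day 3 has {pink} and shift 1 has {blue, green, gold, teal}, leaving only red.
Day 4, shift 3: day 4 has {red, blue, gold, pink} and shift 3 has {red, blue, teal, pink}, leaving only green.
Day 3 already has {red, pink} and shift 3 already has {red, blue, green, teal, pink}, so day 3, shift 3 must be gold.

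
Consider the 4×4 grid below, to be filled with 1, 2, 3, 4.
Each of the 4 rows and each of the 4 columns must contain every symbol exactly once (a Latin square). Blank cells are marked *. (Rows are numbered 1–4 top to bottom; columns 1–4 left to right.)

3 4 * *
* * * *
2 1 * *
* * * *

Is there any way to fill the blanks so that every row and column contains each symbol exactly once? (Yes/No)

Yes

No row or column among the givens repeats a symbol, and propagating forced cells runs into no contradiction.
One valid completion exists (for instance, 3 4 1 2 / 1 2 4 3 / 2 1 3 4 / 4 3 2 1).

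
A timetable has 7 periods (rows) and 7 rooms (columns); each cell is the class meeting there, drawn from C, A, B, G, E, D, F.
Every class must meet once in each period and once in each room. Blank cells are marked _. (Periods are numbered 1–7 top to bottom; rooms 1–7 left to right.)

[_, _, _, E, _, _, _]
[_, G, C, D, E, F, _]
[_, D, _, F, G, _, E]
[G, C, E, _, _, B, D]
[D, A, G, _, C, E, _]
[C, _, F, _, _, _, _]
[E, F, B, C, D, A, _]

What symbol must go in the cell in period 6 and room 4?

Period 1, room 2: period 1 has {E} and room 2 has {C, A, G, D, F}, leaving only B.
Period 3, room 3: period 3 has {G, E, D, F} and room 3 has {C, B, G, E, F}, leaving only A.
Period 1, room 3: period 1 has {B, E} and room 3 has {C, A, B, G, E, F}, leaving only D.
Period 3, room 1: period 3 has {A, G, E, D, F} and room 1 has {C, G, E, D}, leaving only B.
Period 2, room 1: period 2 has {C, G, E, D, F} and room 1 has {C, B, G, E, D}, leaving only A.
Period 1, room 1: period 1 has {B, E, D} and room 1 has {C, A, B, G, E, D}, leaving only F.
Period 1, room 5: period 1 has {B, E, D, F} and room 5 has {C, G, E, D}, leaving only A.
Period 2, room 7: period 2 has {C, A, G, E, D, F} and room 7 has {E, D}, leaving only B.
Period 3, room 6: period 3 has {A, B, G, E, D, F} and room 6 has {A, B, E, F}, leaving only C.
Period 1, room 6: period 1 has {A, B, E, D, F} and room 6 has {C, A, B, E, F}, leaving only G.
Period 1, room 7: period 1 has {A, B, G, E, D, F} and room 7 has {B, E, D}, leaving only C.
Period 4, room 4: period 4 has {C, B, G, E, D} and room 4 has {C, E, D, F}, leaving only A.
Period 4, room 5: period 4 has {C, A, B, G, E, D} and room 5 has {C, A, G, E, D}, leaving only F.
Period 5, room 4: period 5 has {C, A, G, E, D} and room 4 has {C, A, E, D, F}, leaving only B.
Period 6 already has {C, F} and room 4 already has {C, A, B, E, D, F}, so period 6, room 4 must be G.

G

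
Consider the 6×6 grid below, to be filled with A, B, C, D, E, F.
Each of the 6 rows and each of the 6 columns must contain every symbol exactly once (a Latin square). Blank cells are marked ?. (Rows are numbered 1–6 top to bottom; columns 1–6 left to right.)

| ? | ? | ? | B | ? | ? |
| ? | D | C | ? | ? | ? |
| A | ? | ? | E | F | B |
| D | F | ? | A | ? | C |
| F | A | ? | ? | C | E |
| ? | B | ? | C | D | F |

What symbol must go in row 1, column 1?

Row 2, column 4: row 2 has {C, D} and column 4 has {A, B, C, E}, leaving only F.
Row 2, column 6: row 2 has {C, D, F} and column 6 has {B, C, E, F}, leaving only A.
Row 1, column 6: row 1 has {B} and column 6 has {A, B, C, E, F}, leaving only D.
Row 3, column 2: row 3 has {A, B, E, F} and column 2 has {A, B, D, F}, leaving only C.
Row 1, column 2: row 1 has {B, D} and column 2 has {A, B, C, D, F}, leaving only E.
Row 1 already has {B, D, E} and column 1 already has {A, D, F}, so row 1, column 1 must be C.

C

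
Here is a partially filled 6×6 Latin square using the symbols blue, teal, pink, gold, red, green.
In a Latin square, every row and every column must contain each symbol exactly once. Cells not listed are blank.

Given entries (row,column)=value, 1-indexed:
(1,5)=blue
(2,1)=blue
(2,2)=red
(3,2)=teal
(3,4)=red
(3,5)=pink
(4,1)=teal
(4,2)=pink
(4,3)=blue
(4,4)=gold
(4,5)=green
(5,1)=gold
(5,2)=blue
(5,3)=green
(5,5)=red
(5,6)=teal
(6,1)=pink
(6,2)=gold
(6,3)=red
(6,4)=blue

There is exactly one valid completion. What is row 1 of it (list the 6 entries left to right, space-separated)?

Row 1, column 2: row 1 has {blue} and column 2 has {blue, teal, pink, gold, red}, leaving only green.
Row 1, column 1: row 1 has {blue, green} and column 1 has {blue, teal, pink, gold}, leaving only red.
Row 3, column 1: row 3 has {teal, pink, red} and column 1 has {blue, teal, pink, gold, red}, leaving only green.
Row 3, column 3: row 3 has {teal, pink, red, green} and column 3 has {blue, red, green}, leaving only gold.
Row 3, column 6: row 3 has {teal, pink, gold, red, green} and column 6 has {teal}, leaving only blue.
Row 4, column 6: row 4 has {blue, teal, pink, gold, green} and column 6 has {blue, teal}, leaving only red.
Row 5, column 4: row 5 has {blue, teal, gold, red, green} and column 4 has {blue, gold, red}, leaving only pink.
Row 1, column 4: row 1 has {blue, red, green} and column 4 has {blue, pink, gold, red}, leaving only teal.
Row 1, column 3: row 1 has {blue, teal, red, green} and column 3 has {blue, gold, red, green}, leaving only pink.
Row 1, column 6: row 1 has {blue, teal, pink, red, green} and column 6 has {blue, teal, red}, leaving only gold.
So row 1 reads: red green pink teal blue gold.

red green pink teal blue gold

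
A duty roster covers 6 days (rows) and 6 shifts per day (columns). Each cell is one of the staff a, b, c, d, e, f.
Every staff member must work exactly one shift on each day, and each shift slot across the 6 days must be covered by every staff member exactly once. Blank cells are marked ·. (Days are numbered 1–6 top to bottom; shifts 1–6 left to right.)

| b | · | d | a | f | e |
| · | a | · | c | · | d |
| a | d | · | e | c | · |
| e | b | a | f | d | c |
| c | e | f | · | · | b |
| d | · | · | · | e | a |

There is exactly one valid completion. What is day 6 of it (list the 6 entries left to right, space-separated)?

Day 6, shift 4: day 6 has {a, d, e} and shift 4 has {a, c, e, f}, leaving only b.
Day 6, shift 3: day 6 has {a, b, d, e} and shift 3 has {a, d, f}, leaving only c.
Day 6, shift 2: day 6 has {a, b, c, d, e} and shift 2 has {a, b, d, e}, leaving only f.
So day 6 reads: d f c b e a.

d f c b e a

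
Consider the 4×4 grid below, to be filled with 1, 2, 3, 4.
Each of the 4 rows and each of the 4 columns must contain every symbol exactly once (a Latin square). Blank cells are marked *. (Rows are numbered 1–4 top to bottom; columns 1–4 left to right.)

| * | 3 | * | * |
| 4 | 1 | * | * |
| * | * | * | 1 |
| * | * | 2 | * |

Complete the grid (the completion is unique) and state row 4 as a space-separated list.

1 4 2 3

Row 4, column 2: row 4 has {2} and column 2 has {1, 3}, leaving only 4.
Row 4, column 4: row 4 has {2, 4} and column 4 has {1}, leaving only 3.
Row 4, column 1: row 4 has {2, 3, 4} and column 1 has {4}, leaving only 1.
So row 4 reads: 1 4 2 3.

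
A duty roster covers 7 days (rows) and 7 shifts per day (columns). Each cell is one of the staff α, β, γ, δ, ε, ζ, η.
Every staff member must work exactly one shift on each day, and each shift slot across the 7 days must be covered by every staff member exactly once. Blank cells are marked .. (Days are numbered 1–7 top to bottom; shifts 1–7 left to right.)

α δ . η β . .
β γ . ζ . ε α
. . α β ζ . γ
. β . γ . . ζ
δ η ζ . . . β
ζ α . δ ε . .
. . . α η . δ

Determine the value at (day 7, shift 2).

Day 1, shift 7: day 1 has {α, β, δ, η} and shift 7 has {α, β, γ, δ, ζ}, leaving only ε.
Day 1, shift 3: day 1 has {α, β, δ, ε, η} and shift 3 has {α, ζ}, leaving only γ.
Day 1, shift 6: day 1 has {α, β, γ, δ, ε, η} and shift 6 has {ε}, leaving only ζ.
Day 2, shift 5: day 2 has {α, β, γ, ε, ζ} and shift 5 has {β, ε, ζ, η}, leaving only δ.
Day 2, shift 3: day 2 has {α, β, γ, δ, ε, ζ} and shift 3 has {α, γ, ζ}, leaving only η.
Day 3, shift 2: day 3 has {α, β, γ, ζ} and shift 2 has {α, β, γ, δ, η}, leaving only ε.
Day 7 already has {α, δ, η} and shift 2 already has {α, β, γ, δ, ε, η}, so day 7, shift 2 must be ζ.

ζ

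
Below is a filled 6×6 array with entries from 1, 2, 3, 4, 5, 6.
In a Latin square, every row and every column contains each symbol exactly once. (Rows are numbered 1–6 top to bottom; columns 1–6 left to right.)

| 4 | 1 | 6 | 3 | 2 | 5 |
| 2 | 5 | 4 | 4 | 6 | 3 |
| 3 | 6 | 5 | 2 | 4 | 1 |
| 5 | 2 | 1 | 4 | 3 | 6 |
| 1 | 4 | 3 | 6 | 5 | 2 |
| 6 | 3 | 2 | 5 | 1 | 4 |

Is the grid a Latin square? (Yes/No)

No

Row 2 contains 4 twice (at columns 3 and 4), so it is not a permutation.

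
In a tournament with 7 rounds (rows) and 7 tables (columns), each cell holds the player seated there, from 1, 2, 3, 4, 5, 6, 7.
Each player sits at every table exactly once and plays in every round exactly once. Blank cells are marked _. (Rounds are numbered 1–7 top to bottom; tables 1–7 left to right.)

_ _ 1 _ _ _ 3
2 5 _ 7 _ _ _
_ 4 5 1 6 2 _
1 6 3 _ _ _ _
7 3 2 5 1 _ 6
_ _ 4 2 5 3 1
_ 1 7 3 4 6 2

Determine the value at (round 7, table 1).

Round 7 already has {1, 2, 3, 4, 6, 7} and table 1 already has {1, 2, 7}, so round 7, table 1 must be 5.

5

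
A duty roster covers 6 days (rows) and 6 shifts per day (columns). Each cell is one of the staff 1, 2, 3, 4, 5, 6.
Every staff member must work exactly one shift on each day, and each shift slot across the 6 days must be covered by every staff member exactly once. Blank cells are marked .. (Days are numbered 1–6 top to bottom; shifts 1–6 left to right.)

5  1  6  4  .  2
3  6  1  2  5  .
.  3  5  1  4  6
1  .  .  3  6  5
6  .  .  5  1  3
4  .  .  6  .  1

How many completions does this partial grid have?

Day 1, shift 5: eliminating its day and shift leaves {3}.
Day 2, shift 6: eliminating its day and shift leaves {4}.
Day 3, shift 1: eliminating its day and shift leaves {2}.
Day 4, shift 2: eliminating its day and shift leaves {2, 4}.
Day 4, shift 3: eliminating its day and shift leaves {2, 4}.
Day 5, shift 2: eliminating its day and shift leaves {2, 4}.
Day 5, shift 3: eliminating its day and shift leaves {2, 4}.
Day 6, shift 2: eliminating its day and shift leaves {2, 5}.
Day 6, shift 3: eliminating its day and shift leaves {2, 3}.
Day 6, shift 5: eliminating its day and shift leaves {2, 3}.
Enumerating the assignments across these blanks that avoid any day or shift repeat gives 2 completions.

2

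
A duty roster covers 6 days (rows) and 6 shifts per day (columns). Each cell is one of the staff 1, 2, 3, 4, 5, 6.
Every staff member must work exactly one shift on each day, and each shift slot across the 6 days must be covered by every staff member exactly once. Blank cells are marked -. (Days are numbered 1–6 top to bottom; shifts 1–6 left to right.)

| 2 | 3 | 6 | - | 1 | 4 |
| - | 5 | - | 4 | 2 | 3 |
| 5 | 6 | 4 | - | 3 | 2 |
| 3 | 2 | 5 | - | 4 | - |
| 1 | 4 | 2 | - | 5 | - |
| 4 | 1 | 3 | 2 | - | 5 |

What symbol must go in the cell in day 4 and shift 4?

Day 1, shift 4: day 1 has {1, 2, 3, 4, 6} and shift 4 has {2, 4}, leaving only 5.
Day 2, shift 1: day 2 has {2, 3, 4, 5} and shift 1 has {1, 2, 3, 4, 5}, leaving only 6.
Day 2, shift 3: day 2 has {2, 3, 4, 5, 6} and shift 3 has {2, 3, 4, 5, 6}, leaving only 1.
Day 3, shift 4: day 3 has {2, 3, 4, 5, 6} and shift 4 has {2, 4, 5}, leaving only 1.
Day 4 already has {2, 3, 4, 5} and shift 4 already has {1, 2, 4, 5}, so day 4, shift 4 must be 6.

6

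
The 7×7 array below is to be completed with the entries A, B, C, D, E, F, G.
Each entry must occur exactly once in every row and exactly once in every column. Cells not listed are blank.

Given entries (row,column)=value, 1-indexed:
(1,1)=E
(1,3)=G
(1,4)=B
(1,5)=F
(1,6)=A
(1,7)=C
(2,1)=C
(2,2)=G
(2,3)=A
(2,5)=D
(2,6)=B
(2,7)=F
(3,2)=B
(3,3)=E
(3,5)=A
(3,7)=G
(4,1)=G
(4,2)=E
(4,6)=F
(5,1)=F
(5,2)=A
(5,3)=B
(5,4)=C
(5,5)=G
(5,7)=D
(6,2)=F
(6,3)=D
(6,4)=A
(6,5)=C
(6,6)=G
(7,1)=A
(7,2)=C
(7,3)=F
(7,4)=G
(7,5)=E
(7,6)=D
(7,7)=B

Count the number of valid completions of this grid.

Row 1, column 2: eliminating its row and column leaves {D}.
Row 2, column 4: eliminating its row and column leaves {E}.
Row 3, column 1: eliminating its row and column leaves {D}.
Row 3, column 4: eliminating its row and column leaves {D, F}.
Row 3, column 6: eliminating its row and column leaves {C}.
Row 4, column 3: eliminating its row and column leaves {C}.
Row 4, column 4: eliminating its row and column leaves {D}.
Row 4, column 5: eliminating its row and column leaves {B}.
Row 4, column 7: eliminating its row and column leaves {A}.
Row 5, column 6: eliminating its row and column leaves {E}.
Row 6, column 1: eliminating its row and column leaves {B}.
Row 6, column 7: eliminating its row and column leaves {E}.
Only one assignment across all blanks avoids any row or column repeat, giving 1 completion.

1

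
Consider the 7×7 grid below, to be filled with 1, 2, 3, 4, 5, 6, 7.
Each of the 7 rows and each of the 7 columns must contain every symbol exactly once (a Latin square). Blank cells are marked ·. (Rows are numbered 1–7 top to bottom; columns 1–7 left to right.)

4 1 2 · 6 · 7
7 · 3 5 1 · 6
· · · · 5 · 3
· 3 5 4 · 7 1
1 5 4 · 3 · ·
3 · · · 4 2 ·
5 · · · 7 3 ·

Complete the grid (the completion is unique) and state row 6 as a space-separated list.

3 7 6 1 4 2 5

Row 6, column 7: row 6 has {2, 3, 4} and column 7 has {1, 3, 6, 7}, leaving only 5.
Row 1, column 4: row 1 has {1, 2, 4, 6, 7} and column 4 has {4, 5}, leaving only 3.
Row 1, column 6: row 1 has {1, 2, 3, 4, 6, 7} and column 6 has {2, 3, 7}, leaving only 5.
Row 2, column 6: row 2 has {1, 3, 5, 6, 7} and column 6 has {2, 3, 5, 7}, leaving only 4.
Row 2, column 2: row 2 has {1, 3, 4, 5, 6, 7} and column 2 has {1, 3, 5}, leaving only 2.
Row 4, column 5: row 4 has {1, 3, 4, 5, 7} and column 5 has {1, 3, 4, 5, 6, 7}, leaving only 2.
Row 4, column 1: row 4 has {1, 2, 3, 4, 5, 7} and column 1 has {1, 3, 4, 5, 7}, leaving only 6.
Row 3, column 1: row 3 has {3, 5} and column 1 has {1, 3, 4, 5, 6, 7}, leaving only 2.
Row 5, column 6: row 5 has {1, 3, 4, 5} and column 6 has {2, 3, 4, 5, 7}, leaving only 6.
Row 3, column 6: row 3 has {2, 3, 5} and column 6 has {2, 3, 4, 5, 6, 7}, leaving only 1.
Row 5, column 7: row 5 has {1, 3, 4, 5, 6} and column 7 has {1, 3, 5, 6, 7}, leaving only 2.
Row 5, column 4: row 5 has {1, 2, 3, 4, 5, 6} and column 4 has {3, 4, 5}, leaving only 7.
Row 3, column 4: row 3 has {1, 2, 3, 5} and column 4 has {3, 4, 5, 7}, leaving only 6.
Row 6, column 4: row 6 has {2, 3, 4, 5} and column 4 has {3, 4, 5, 6, 7}, leaving only 1.
Row 3, column 3: row 3 has {1, 2, 3, 5, 6} and column 3 has {2, 3, 4, 5}, leaving only 7.
Row 6, column 3: row 6 has {1, 2, 3, 4, 5} and column 3 has {2, 3, 4, 5, 7}, leaving only 6.
Row 6, column 2: row 6 has {1, 2, 3, 4, 5, 6} and column 2 has {1, 2, 3, 5}, leaving only 7.
So row 6 reads: 3 7 6 1 4 2 5.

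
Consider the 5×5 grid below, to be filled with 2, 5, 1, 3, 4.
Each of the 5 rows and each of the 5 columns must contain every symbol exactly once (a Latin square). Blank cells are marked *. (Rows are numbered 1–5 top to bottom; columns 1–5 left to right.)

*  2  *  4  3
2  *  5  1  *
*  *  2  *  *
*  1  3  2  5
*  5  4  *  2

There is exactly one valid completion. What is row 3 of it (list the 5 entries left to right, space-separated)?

Row 1, column 3: row 1 has {2, 3, 4} and column 3 has {2, 5, 3, 4}, leaving only 1.
Row 1, column 1: row 1 has {2, 1, 3, 4} and column 1 has {2}, leaving only 5.
Row 2, column 5: row 2 has {2, 5, 1} and column 5 has {2, 5, 3}, leaving only 4.
Row 3, column 5: row 3 has {2} and column 5 has {2, 5, 3, 4}, leaving only 1.
Row 2, column 2: row 2 has {2, 5, 1, 4} and column 2 has {2, 5, 1}, leaving only 3.
Row 3, column 2: row 3 has {2, 1} and column 2 has {2, 5, 1, 3}, leaving only 4.
Row 3, column 1: row 3 has {2, 1, 4} and column 1 has {2, 5}, leaving only 3.
Row 3, column 4: row 3 has {2, 1, 3, 4} and column 4 has {2, 1, 4}, leaving only 5.
So row 3 reads: 3 4 2 5 1.

3 4 2 5 1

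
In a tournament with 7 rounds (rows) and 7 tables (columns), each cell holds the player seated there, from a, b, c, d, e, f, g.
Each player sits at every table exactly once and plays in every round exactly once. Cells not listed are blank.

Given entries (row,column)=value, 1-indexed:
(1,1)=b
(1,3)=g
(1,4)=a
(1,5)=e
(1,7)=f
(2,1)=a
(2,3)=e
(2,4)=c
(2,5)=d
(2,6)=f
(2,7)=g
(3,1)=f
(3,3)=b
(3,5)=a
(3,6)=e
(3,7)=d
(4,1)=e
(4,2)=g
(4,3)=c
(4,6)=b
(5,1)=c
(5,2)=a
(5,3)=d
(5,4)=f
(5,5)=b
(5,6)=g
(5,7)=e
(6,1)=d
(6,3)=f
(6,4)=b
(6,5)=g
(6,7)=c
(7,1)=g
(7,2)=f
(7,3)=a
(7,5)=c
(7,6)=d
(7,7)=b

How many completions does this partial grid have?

Round 1, table 2: eliminating its round and table leaves {c, d}.
Round 1, table 6: eliminating its round and table leaves {c}.
Round 2, table 2: eliminating its round and table leaves {b}.
Round 3, table 2: eliminating its round and table leaves {c}.
Round 3, table 4: eliminating its round and table leaves {g}.
Round 4, table 4: eliminating its round and table leaves {d}.
Round 4, table 5: eliminating its round and table leaves {f}.
Round 4, table 7: eliminating its round and table leaves {a}.
Round 6, table 2: eliminating its round and table leaves {e}.
Round 6, table 6: eliminating its round and table leaves {a}.
Round 7, table 4: eliminating its round and table leaves {e}.
Only one assignment across all blanks avoids any round or table repeat, giving 1 completion.

1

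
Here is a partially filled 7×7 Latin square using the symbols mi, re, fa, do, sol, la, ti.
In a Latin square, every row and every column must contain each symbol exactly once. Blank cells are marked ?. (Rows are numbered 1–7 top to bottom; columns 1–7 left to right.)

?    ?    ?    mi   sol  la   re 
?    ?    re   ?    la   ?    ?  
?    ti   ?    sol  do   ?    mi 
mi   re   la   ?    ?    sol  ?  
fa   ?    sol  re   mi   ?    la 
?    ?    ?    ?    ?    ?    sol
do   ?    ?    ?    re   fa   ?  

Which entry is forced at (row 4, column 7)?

do

Row 1, column 1: row 1 has {mi, re, sol, la} and column 1 has {mi, fa, do}, leaving only ti.
Row 2, column 1: row 2 has {re, la} and column 1 has {mi, fa, do, ti}, leaving only sol.
Row 3, column 3: row 3 has {mi, do, sol, ti} and column 3 has {re, sol, la}, leaving only fa.
Row 1, column 3: row 1 has {mi, re, sol, la, ti} and column 3 has {re, fa, sol, la}, leaving only do.
Row 1, column 2: row 1 has {mi, re, do, sol, la, ti} and column 2 has {re, ti}, leaving only fa.
Row 3, column 6: row 3 has {mi, fa, do, sol, ti} and column 6 has {fa, sol, la}, leaving only re.
Row 3, column 1: row 3 has {mi, re, fa, do, sol, ti} and column 1 has {mi, fa, do, sol, ti}, leaving only la.
Row 5, column 2: row 5 has {mi, re, fa, sol, la} and column 2 has {re, fa, ti}, leaving only do.
Row 2, column 2: row 2 has {re, sol, la} and column 2 has {re, fa, do, ti}, leaving only mi.
Row 5, column 6: row 5 has {mi, re, fa, do, sol, la} and column 6 has {re, fa, sol, la}, leaving only ti.
Row 2, column 6: row 2 has {mi, re, sol, la} and column 6 has {re, fa, sol, la, ti}, leaving only do.
Row 6, column 1: row 6 has {sol} and column 1 has {mi, fa, do, sol, la, ti}, leaving only re.
Row 6, column 2: row 6 has {re, sol} and column 2 has {mi, re, fa, do, ti}, leaving only la.
Row 6, column 6: row 6 has {re, sol, la} and column 6 has {re, fa, do, sol, la, ti}, leaving only mi.
Row 6, column 3: row 6 has {mi, re, sol, la} and column 3 has {re, fa, do, sol, la}, leaving only ti.
Row 6, column 5: row 6 has {mi, re, sol, la, ti} and column 5 has {mi, re, do, sol, la}, leaving only fa.
Row 4, column 5: row 4 has {mi, re, sol, la} and column 5 has {mi, re, fa, do, sol, la}, leaving only ti.
Row 6, column 4: row 6 has {mi, re, fa, sol, la, ti} and column 4 has {mi, re, sol}, leaving only do.
Row 4, column 4: row 4 has {mi, re, sol, la, ti} and column 4 has {mi, re, do, sol}, leaving only fa.
Row 4 already has {mi, re, fa, sol, la, ti} and column 7 already has {mi, re, sol, la}, so row 4, column 7 must be do.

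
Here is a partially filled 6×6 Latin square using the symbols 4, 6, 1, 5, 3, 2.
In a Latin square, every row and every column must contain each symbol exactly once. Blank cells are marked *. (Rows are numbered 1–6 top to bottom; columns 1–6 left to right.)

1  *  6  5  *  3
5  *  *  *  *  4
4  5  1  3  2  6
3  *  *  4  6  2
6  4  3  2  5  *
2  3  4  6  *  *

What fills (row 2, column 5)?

Row 1, column 2: row 1 has {6, 1, 5, 3} and column 2 has {4, 5, 3}, leaving only 2.
Row 1, column 5: row 1 has {6, 1, 5, 3, 2} and column 5 has {6, 5, 2}, leaving only 4.
Row 2, column 3: row 2 has {4, 5} and column 3 has {4, 6, 1, 3}, leaving only 2.
Row 2, column 4: row 2 has {4, 5, 2} and column 4 has {4, 6, 5, 3, 2}, leaving only 1.
Row 2 already has {4, 1, 5, 2} and column 5 already has {4, 6, 5, 2}, so row 2, column 5 must be 3.

3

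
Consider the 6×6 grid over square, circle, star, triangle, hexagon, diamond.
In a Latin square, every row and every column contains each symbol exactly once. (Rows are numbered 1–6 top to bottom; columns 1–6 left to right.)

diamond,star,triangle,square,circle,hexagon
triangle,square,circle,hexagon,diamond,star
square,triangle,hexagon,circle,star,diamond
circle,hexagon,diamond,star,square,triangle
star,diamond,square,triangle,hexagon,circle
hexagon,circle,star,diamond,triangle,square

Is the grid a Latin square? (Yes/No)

Each row is a permutation of the 6 symbols, and so is each column.

Yes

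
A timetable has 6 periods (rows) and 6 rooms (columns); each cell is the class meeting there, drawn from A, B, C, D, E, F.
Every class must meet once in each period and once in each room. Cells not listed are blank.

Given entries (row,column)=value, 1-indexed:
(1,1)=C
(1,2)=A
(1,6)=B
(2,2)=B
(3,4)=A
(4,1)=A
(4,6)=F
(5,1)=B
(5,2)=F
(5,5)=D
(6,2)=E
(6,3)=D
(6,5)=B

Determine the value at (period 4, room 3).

E

Period 6, room 1: period 6 has {B, D, E} and room 1 has {A, B, C}, leaving only F.
Period 6, room 4: period 6 has {B, D, E, F} and room 4 has {A}, leaving only C.
Period 5, room 4: period 5 has {B, D, F} and room 4 has {A, C}, leaving only E.
Period 6, room 6: period 6 has {B, C, D, E, F} and room 6 has {B, F}, leaving only A.
Period 5, room 6: period 5 has {B, D, E, F} and room 6 has {A, B, F}, leaving only C.
Period 5, room 3: period 5 has {B, C, D, E, F} and room 3 has {D}, leaving only A.
Period 4, room 3 is narrowed to {B, C, E}.
If it were B, then period 2, room 4 would be left with no valid symbol.
If it were C, then period 3, room 5 would be left with no valid symbol.
So period 4, room 3 must be E.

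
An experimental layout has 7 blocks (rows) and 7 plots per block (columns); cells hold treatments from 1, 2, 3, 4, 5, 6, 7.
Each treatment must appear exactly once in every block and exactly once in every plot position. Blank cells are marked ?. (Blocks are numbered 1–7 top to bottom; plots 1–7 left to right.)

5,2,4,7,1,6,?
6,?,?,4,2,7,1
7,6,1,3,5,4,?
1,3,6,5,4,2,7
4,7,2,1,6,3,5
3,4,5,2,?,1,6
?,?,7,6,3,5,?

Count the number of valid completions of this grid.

Block 1, plot 7: eliminating its block and plot leaves {3}.
Block 2, plot 2: eliminating its block and plot leaves {5}.
Block 2, plot 3: eliminating its block and plot leaves {3}.
Block 3, plot 7: eliminating its block and plot leaves {2}.
Block 6, plot 5: eliminating its block and plot leaves {7}.
Block 7, plot 1: eliminating its block and plot leaves {2}.
Block 7, plot 2: eliminating its block and plot leaves {1}.
Block 7, plot 7: eliminating its block and plot leaves {2, 4}.
Only one assignment across all blanks avoids any block or plot repeat, giving 1 completion.

1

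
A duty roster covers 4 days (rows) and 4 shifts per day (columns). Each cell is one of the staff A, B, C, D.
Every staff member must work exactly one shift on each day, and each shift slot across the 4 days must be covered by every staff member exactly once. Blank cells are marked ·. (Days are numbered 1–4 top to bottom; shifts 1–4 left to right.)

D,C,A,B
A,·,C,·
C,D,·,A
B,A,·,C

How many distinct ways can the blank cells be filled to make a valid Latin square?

1

Day 2, shift 2: eliminating its day and shift leaves {B}.
Day 2, shift 4: eliminating its day and shift leaves {D}.
Day 3, shift 3: eliminating its day and shift leaves {B}.
Day 4, shift 3: eliminating its day and shift leaves {D}.
Only one assignment across all blanks avoids any day or shift repeat, giving 1 completion.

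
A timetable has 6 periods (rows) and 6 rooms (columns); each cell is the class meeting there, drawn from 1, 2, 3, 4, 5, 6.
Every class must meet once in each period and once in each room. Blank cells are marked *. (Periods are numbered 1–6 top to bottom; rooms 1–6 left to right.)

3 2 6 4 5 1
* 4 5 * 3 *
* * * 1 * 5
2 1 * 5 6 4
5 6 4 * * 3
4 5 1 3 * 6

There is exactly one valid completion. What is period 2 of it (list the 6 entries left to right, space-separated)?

1 4 5 6 3 2

Period 2, room 6: period 2 has {3, 4, 5} and room 6 has {1, 3, 4, 5, 6}, leaving only 2.
Period 2, room 4: period 2 has {2, 3, 4, 5} and room 4 has {1, 3, 4, 5}, leaving only 6.
Period 2, room 1: period 2 has {2, 3, 4, 5, 6} and room 1 has {2, 3, 4, 5}, leaving only 1.
So period 2 reads: 1 4 5 6 3 2.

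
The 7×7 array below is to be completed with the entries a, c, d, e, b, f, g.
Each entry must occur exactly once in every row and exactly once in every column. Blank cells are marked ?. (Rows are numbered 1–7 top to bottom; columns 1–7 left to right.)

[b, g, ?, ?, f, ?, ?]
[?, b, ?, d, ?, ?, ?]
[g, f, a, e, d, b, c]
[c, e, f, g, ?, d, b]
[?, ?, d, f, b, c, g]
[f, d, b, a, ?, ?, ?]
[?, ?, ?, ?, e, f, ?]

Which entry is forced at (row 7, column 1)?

Row 1, column 4: row 1 has {b, f, g} and column 4 has {a, d, e, f, g}, leaving only c.
Row 1, column 3: row 1 has {c, b, f, g} and column 3 has {a, d, b, f}, leaving only e.
Row 1, column 6: row 1 has {c, e, b, f, g} and column 6 has {c, d, b, f}, leaving only a.
Row 1, column 7: row 1 has {a, c, e, b, f, g} and column 7 has {c, b, g}, leaving only d.
Row 4, column 5: row 4 has {c, d, e, b, f, g} and column 5 has {d, e, b, f}, leaving only a.
Row 5, column 2: row 5 has {c, d, b, f, g} and column 2 has {d, e, b, f, g}, leaving only a.
Row 5, column 1: row 5 has {a, c, d, b, f, g} and column 1 has {c, b, f, g}, leaving only e.
Row 2, column 1: row 2 has {d, b} and column 1 has {c, e, b, f, g}, leaving only a.
Row 7 already has {e, f} and column 1 already has {a, c, e, b, f, g}, so row 7, column 1 must be d.

d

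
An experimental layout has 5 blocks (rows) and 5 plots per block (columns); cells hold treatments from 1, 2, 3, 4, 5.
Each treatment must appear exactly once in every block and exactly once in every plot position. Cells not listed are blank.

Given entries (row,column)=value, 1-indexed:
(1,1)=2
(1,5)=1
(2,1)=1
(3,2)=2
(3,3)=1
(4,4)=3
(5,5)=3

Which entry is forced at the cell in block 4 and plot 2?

1

Block 4, plot 2 is narrowed to {1, 4, 5}.
If it were 4, then block 4, plot 5 would be left with no valid symbol.
If it were 5, then block 4, plot 5 would be left with no valid symbol.
So block 4, plot 2 must be 1.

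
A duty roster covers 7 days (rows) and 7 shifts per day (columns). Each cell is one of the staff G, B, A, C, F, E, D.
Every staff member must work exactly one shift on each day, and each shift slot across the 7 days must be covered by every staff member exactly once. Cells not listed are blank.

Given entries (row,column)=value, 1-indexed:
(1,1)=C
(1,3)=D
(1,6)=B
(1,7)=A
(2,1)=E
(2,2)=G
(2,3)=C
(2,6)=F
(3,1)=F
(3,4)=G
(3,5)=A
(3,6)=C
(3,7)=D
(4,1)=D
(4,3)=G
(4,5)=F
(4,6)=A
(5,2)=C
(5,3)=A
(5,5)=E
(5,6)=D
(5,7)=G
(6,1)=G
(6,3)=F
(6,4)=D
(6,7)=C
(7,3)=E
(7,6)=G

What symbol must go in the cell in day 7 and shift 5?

Day 1, shift 5: day 1 has {B, A, C, D} and shift 5 has {A, F, E}, leaving only G.
Day 2, shift 7: day 2 has {G, C, F, E} and shift 7 has {G, A, C, D}, leaving only B.
Day 2, shift 4: day 2 has {G, B, C, F, E} and shift 4 has {G, D}, leaving only A.
Day 2, shift 5: day 2 has {G, B, A, C, F, E} and shift 5 has {G, A, F, E}, leaving only D.
Day 3, shift 3: day 3 has {G, A, C, F, D} and shift 3 has {G, A, C, F, E, D}, leaving only B.
Day 3, shift 2: day 3 has {G, B, A, C, F, D} and shift 2 has {G, C}, leaving only E.
Day 1, shift 2: day 1 has {G, B, A, C, D} and shift 2 has {G, C, E}, leaving only F.
Day 1, shift 4: day 1 has {G, B, A, C, F, D} and shift 4 has {G, A, D}, leaving only E.
Day 4, shift 2: day 4 has {G, A, F, D} and shift 2 has {G, C, F, E}, leaving only B.
Day 4, shift 4: day 4 has {G, B, A, F, D} and shift 4 has {G, A, E, D}, leaving only C.
Day 4, shift 7: day 4 has {G, B, A, C, F, D} and shift 7 has {G, B, A, C, D}, leaving only E.
Day 5, shift 1: day 5 has {G, A, C, E, D} and shift 1 has {G, C, F, E, D}, leaving only B.
Day 5, shift 4: day 5 has {G, B, A, C, E, D} and shift 4 has {G, A, C, E, D}, leaving only F.
Day 6, shift 2: day 6 has {G, C, F, D} and shift 2 has {G, B, C, F, E}, leaving only A.
Day 6, shift 5: day 6 has {G, A, C, F, D} and shift 5 has {G, A, F, E, D}, leaving only B.
Day 7 already has {G, E} and shift 5 already has {G, B, A, F, E, D}, so day 7, shift 5 must be C.

C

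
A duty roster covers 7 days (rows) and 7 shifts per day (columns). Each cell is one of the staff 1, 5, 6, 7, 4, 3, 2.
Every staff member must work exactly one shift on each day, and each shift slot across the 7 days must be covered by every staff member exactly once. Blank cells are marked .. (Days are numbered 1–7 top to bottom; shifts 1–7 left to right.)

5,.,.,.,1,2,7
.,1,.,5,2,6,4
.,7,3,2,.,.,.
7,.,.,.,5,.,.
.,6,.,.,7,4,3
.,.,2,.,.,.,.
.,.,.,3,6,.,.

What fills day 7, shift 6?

7

Day 2, shift 1: day 2 has {1, 5, 6, 4, 2} and shift 1 has {5, 7}, leaving only 3.
Day 2, shift 3: day 2 has {1, 5, 6, 4, 3, 2} and shift 3 has {3, 2}, leaving only 7.
Day 3, shift 5: day 3 has {7, 3, 2} and shift 5 has {1, 5, 6, 7, 2}, leaving only 4.
Day 5, shift 4: day 5 has {6, 7, 4, 3} and shift 4 has {5, 3, 2}, leaving only 1.
Day 5, shift 1: day 5 has {1, 6, 7, 4, 3} and shift 1 has {5, 7, 3}, leaving only 2.
Day 5, shift 3: day 5 has {1, 6, 7, 4, 3, 2} and shift 3 has {7, 3, 2}, leaving only 5.
Day 6, shift 5: day 6 has {2} and shift 5 has {1, 5, 6, 7, 4, 2}, leaving only 3.
Day 7, shift 6 is narrowed to {1, 5, 7}.
If it were 1, then day 7, shift 3 would be left with no valid symbol.
If it were 5, propagating the remaining blanks reaches a contradiction.
So day 7, shift 6 must be 7.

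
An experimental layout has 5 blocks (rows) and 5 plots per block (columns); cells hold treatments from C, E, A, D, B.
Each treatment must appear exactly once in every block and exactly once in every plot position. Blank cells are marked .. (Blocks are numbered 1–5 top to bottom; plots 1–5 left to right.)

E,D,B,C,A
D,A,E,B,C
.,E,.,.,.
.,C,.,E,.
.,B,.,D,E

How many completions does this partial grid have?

Block 3, plot 1: eliminating its block and plot leaves {C, A, B}.
Block 3, plot 3: eliminating its block and plot leaves {C, A, D}.
Block 3, plot 4: eliminating its block and plot leaves {A}.
Block 3, plot 5: eliminating its block and plot leaves {D, B}.
Block 4, plot 1: eliminating its block and plot leaves {A, B}.
Block 4, plot 3: eliminating its block and plot leaves {A, D}.
Block 4, plot 5: eliminating its block and plot leaves {D, B}.
Block 5, plot 1: eliminating its block and plot leaves {C, A}.
Block 5, plot 3: eliminating its block and plot leaves {C, A}.
Enumerating the assignments across these blanks that avoid any block or plot repeat gives 2 completions.

2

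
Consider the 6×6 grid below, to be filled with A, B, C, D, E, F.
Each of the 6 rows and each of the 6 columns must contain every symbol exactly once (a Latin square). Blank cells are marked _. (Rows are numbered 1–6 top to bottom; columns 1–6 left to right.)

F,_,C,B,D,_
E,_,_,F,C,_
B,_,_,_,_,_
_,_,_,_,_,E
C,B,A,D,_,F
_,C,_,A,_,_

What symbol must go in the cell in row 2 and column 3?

B

Row 1, column 6: row 1 has {B, C, D, F} and column 6 has {E, F}, leaving only A.
Row 1, column 2: row 1 has {A, B, C, D, F} and column 2 has {B, C}, leaving only E.
Row 4, column 4: row 4 has {E} and column 4 has {A, B, D, F}, leaving only C.
Row 3, column 4: row 3 has {B} and column 4 has {A, B, C, D, F}, leaving only E.
Row 5, column 5: row 5 has {A, B, C, D, F} and column 5 has {C, D}, leaving only E.
Row 6, column 1: row 6 has {A, C} and column 1 has {B, C, E, F}, leaving only D.
Row 4, column 1: row 4 has {C, E} and column 1 has {B, C, D, E, F}, leaving only A.
Row 6, column 6: row 6 has {A, C, D} and column 6 has {A, E, F}, leaving only B.
Row 2, column 6: row 2 has {C, E, F} and column 6 has {A, B, E, F}, leaving only D.
Row 2 already has {C, D, E, F} and column 3 already has {A, C}, so row 2, column 3 must be B.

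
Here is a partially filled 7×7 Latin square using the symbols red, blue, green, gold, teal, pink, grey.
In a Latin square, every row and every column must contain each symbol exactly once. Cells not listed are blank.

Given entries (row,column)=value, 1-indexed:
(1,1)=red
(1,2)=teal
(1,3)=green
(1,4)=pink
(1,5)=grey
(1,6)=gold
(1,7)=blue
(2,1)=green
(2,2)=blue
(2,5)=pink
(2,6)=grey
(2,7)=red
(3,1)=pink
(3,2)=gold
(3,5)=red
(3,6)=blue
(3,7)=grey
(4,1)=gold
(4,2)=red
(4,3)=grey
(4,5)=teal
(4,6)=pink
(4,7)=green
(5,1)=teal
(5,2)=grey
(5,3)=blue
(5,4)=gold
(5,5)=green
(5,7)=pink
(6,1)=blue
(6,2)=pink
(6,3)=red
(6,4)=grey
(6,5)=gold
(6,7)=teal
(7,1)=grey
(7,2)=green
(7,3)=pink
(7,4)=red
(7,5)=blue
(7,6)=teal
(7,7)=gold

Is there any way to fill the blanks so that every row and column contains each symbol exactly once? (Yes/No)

Yes

No row or column among the givens repeats a symbol, and propagating forced cells runs into no contradiction.
One valid completion exists (for instance, red teal green pink grey gold blue / green blue gold teal pink grey red / pink gold teal green red blue grey / gold red grey blue teal pink green / teal grey blue gold green red pink / blue pink red grey gold green teal / grey green pink red blue teal gold).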